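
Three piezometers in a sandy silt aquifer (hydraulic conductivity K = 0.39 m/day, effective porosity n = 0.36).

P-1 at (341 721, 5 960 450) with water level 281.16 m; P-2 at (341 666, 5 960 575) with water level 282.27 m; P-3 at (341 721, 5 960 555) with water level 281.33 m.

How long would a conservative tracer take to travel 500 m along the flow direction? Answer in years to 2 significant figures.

76 years

Taking P-1 as reference: P-2−P-1 = (-55, 125, +1.11); P-3−P-1 = (0, 105, +0.17).
Solve a·Δx + b·Δy = Δh: det = (-55)·105 − 0·125 = -5775.
∂h/∂x = [(+1.11)·105 − (+0.17)·125] / -5775 = -0.01650
∂h/∂y = [(-55)·(+0.17) − 0·(+1.11)] / -5775 = +0.001619
|∇h| = √(-0.01650² + 0.001619²) = 0.01658
Seepage velocity v = K·i/n = 0.39 × 0.01658 / 0.36 = 0.01796 m/day.
t = 500 / 0.01796 = 2.784e+04 days = 76.2 years.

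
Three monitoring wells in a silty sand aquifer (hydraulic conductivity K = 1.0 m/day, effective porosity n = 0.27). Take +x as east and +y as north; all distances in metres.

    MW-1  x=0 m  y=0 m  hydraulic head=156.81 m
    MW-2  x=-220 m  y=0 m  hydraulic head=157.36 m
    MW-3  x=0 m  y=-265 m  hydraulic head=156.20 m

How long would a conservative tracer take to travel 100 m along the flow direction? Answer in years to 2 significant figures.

22 years

∂h/∂x = (157.36 − 156.81) / (-220 − 0) = -0.002500
∂h/∂y = (156.20 − 156.81) / (-265 − 0) = +0.002302
|∇h| = √(-0.002500² + 0.002302²) = 0.003398
Seepage velocity v = K·i/n = 1.0 × 0.003398 / 0.27 = 0.01259 m/day.
t = 100 / 0.01259 = 7943 days = 21.7 years.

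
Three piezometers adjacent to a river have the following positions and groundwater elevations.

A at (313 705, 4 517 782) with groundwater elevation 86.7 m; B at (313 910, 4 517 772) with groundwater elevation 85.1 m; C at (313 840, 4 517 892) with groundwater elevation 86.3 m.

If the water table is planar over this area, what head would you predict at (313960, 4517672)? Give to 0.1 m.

Taking A as reference: B−A = (205, -10, -1.6); C−A = (135, 110, -0.4).
Determinant of the coordinate differences = 205·110 − 135·(-10) = 23900.
∂h/∂x = [(-1.6)·110 − (-0.4)·(-10)] / 23900 = -0.007531
∂h/∂y = [205·(-0.4) − 135·(-1.6)] / 23900 = +0.005607
h(313960, 4517672) = 86.7 + (-0.007531)·(255) + (+0.005607)·(-110) = 86.7 -1.921 -0.617 = 84.163 m.

84.2 m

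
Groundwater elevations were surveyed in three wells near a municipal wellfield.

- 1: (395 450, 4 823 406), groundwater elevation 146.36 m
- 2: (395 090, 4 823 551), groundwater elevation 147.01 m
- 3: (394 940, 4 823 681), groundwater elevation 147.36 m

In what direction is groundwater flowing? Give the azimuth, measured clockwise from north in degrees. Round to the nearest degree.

Differences from 1: to 2 (Δx, Δy, Δh) = (-360, 145, +0.65); to 3 = (-510, 275, +1.00).
Solve a·Δx + b·Δy = Δh: det = (-360)·275 − (-510)·145 = -25050.
∂h/∂x = [(+0.65)·275 − (+1.00)·145] / -25050 = -0.001347
∂h/∂y = [(-360)·(+1.00) − (-510)·(+0.65)] / -25050 = +0.001138
Flow direction (−∇h) has components (+0.001347 E, -0.001138 N).
Azimuth = atan2(E, N) = atan2(+0.001347, -0.001138) = 130.2° ≈ 130°.

130°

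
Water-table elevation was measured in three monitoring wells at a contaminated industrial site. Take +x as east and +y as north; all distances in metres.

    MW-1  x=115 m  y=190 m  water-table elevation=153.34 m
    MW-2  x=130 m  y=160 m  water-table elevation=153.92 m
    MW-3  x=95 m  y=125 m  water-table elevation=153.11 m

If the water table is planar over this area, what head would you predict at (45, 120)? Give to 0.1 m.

Taking MW-1 as reference: MW-2−MW-1 = (15, -30, +0.58); MW-3−MW-1 = (-20, -65, -0.23).
Determinant of the coordinate differences = 15·(-65) − (-20)·(-30) = -1575.
∂h/∂x = [(+0.58)·(-65) − (-0.23)·(-30)] / -1575 = +0.02832
∂h/∂y = [15·(-0.23) − (-20)·(+0.58)] / -1575 = -0.005175
h(45, 120) = 153.34 + (+0.02832)·(-70) + (-0.005175)·(-70) = 153.34 -1.982 +0.362 = 151.720 m.

151.7 m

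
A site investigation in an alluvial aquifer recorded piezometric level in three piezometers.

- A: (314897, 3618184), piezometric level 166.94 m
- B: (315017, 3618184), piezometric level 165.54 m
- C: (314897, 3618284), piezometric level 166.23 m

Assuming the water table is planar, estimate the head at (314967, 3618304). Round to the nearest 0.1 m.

∂h/∂x = (165.54 − 166.94) / (315017 − 314897) = -0.01167
∂h/∂y = (166.23 − 166.94) / (3618284 − 3618184) = -0.007100
h(314967, 3618304) = 166.94 + (-0.01167)·(70) + (-0.007100)·(120) = 166.94 -0.817 -0.852 = 165.271 m.

165.3 m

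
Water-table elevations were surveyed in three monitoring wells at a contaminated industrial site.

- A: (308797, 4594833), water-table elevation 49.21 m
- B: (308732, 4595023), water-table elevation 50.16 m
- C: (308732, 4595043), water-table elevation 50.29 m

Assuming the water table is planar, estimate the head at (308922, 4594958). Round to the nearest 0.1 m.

Differences from A: to B (Δx, Δy, Δh) = (-65, 190, +0.95); to C = (-65, 210, +1.08).
Determinant of the coordinate differences = (-65)·210 − (-65)·190 = -1300.
∂h/∂x = [(+0.95)·210 − (+1.08)·190] / -1300 = +0.004385
∂h/∂y = [(-65)·(+1.08) − (-65)·(+0.95)] / -1300 = +0.006500
h(308922, 4594958) = 49.21 + (+0.004385)·(125) + (+0.006500)·(125) = 49.21 +0.548 +0.813 = 50.571 m.

50.6 m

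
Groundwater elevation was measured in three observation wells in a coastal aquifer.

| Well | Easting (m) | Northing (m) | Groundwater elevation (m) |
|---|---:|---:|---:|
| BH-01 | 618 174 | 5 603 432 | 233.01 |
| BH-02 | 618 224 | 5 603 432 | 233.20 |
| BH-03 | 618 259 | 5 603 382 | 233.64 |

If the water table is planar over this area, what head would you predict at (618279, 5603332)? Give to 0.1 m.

234.0 m

With h = a·x + b·y + c and BH-01 as origin, the differences give:
  50·a + 0·b = +0.19
  85·a + (-50)·b = +0.63
Eliminate b (×(-50) and ×0, subtract): -2500·a = -9.500 → a = ∂h/∂x = +0.003800
Back-substitute: b = ∂h/∂y = -0.006140.
h(618279, 5603332) = 233.01 + (+0.003800)·(105) + (-0.006140)·(-100) = 233.01 +0.399 +0.614 = 234.023 m.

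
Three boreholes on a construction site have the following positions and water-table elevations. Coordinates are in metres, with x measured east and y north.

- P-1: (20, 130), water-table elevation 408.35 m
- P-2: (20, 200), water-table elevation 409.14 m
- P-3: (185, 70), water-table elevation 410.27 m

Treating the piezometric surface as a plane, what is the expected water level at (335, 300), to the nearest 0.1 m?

With h = a·x + b·y + c and P-1 as origin, the differences give:
  0·a + 70·b = +0.79
  165·a + (-60)·b = +1.92
Eliminate b (×(-60) and ×70, subtract): -11550·a = -181.800 → a = ∂h/∂x = +0.01574
Back-substitute: b = ∂h/∂y = +0.01129.
h(335, 300) = 408.35 + (+0.01574)·(315) + (+0.01129)·(170) = 408.35 +4.958 +1.919 = 415.227 m.

415.2 m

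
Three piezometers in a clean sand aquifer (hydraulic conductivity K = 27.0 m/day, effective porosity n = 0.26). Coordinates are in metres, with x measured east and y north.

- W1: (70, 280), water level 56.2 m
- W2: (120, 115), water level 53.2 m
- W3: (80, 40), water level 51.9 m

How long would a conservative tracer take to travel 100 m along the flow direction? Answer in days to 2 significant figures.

Taking W1 as reference: W2−W1 = (50, -165, -3.0); W3−W1 = (10, -240, -4.3).
Solve a·Δx + b·Δy = Δh: det = 50·(-240) − 10·(-165) = -10350.
∂h/∂x = [(-3.0)·(-240) − (-4.3)·(-165)] / -10350 = -0.001014
∂h/∂y = [50·(-4.3) − 10·(-3.0)] / -10350 = +0.01787
|∇h| = √(-0.001014² + 0.01787²) = 0.0179
Seepage velocity v = K·i/n = 27.0 × 0.0179 / 0.26 = 1.859 m/day.
t = 100 / 1.859 = 53.79 days.

54 days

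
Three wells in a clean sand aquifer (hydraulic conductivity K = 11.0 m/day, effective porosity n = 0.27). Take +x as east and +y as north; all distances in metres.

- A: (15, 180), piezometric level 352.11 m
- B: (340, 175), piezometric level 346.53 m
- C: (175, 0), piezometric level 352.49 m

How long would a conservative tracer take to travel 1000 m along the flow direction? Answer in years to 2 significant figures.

Taking A as reference: B−A = (325, -5, -5.58); C−A = (160, -180, +0.38).
Solve a·Δx + b·Δy = Δh: det = 325·(-180) − 160·(-5) = -57700.
∂h/∂x = [(-5.58)·(-180) − (+0.38)·(-5)] / -57700 = -0.01744
∂h/∂y = [325·(+0.38) − 160·(-5.58)] / -57700 = -0.01761
|∇h| = √(-0.01744² + -0.01761²) = 0.02478
Seepage velocity v = K·i/n = 11.0 × 0.02478 / 0.27 = 1.01 m/day.
t = 1000 / 1.01 = 990.1 days = 2.71 years.

2.7 years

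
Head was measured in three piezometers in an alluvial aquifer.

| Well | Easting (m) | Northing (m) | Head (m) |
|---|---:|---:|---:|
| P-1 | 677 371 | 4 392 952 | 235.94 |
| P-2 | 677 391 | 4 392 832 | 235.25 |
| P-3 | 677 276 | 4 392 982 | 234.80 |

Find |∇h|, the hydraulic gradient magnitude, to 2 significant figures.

Differences from P-1: to P-2 (Δx, Δy, Δh) = (20, -120, -0.69); to P-3 = (-95, 30, -1.14).
Solve a·Δx + b·Δy = Δh: det = 20·30 − (-95)·(-120) = -10800.
∂h/∂x = [(-0.69)·30 − (-1.14)·(-120)] / -10800 = +0.01458
∂h/∂y = [20·(-1.14) − (-95)·(-0.69)] / -10800 = +0.008181
|∇h| = √(0.01458² + 0.008181²) = 0.01672

0.017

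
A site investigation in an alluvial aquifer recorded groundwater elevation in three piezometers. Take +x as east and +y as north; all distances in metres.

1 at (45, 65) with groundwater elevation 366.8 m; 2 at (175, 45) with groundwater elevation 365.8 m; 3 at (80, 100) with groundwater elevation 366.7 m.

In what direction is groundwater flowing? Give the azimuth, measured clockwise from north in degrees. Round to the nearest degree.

Taking 1 as reference: 2−1 = (130, -20, -1.0); 3−1 = (35, 35, -0.1).
Solve a·Δx + b·Δy = Δh: det = 130·35 − 35·(-20) = 5250.
∂h/∂x = [(-1.0)·35 − (-0.1)·(-20)] / 5250 = -0.007048
∂h/∂y = [130·(-0.1) − 35·(-1.0)] / 5250 = +0.004190
Flow direction (−∇h) has components (+0.007048 E, -0.004190 N).
Azimuth = atan2(E, N) = atan2(+0.007048, -0.004190) = 120.7° ≈ 121°.

121°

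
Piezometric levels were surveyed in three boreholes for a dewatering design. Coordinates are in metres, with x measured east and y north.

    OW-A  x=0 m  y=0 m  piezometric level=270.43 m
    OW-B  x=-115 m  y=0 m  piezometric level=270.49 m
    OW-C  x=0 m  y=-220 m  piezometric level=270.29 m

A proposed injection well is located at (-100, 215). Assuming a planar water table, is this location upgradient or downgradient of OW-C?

upgradient

∂h/∂x = (270.49 − 270.43) / (-115 − 0) = -0.0005217
∂h/∂y = (270.29 − 270.43) / (-220 − 0) = +0.0006364
Head at (-100, 215) = 270.43 + (-0.0005217)·(-100) + (+0.0006364)·(215) = 270.62 m.
That is higher than the 270.29 m at OW-C, so the point is upgradient.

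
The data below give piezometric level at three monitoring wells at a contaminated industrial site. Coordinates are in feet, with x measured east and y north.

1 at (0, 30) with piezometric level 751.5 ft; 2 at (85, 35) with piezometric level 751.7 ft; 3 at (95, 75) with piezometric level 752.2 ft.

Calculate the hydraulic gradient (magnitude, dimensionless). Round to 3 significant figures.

0.0122

With h = a·x + b·y + c and 1 as origin, the differences give:
  85·a + 5·b = +0.2
  95·a + 45·b = +0.7
Eliminate b (×45 and ×5, subtract): 3350·a = 5.50 → a = ∂h/∂x = +0.001642
Back-substitute: b = ∂h/∂y = +0.01209.
|∇h| = √(0.001642² + 0.01209²) = 0.0122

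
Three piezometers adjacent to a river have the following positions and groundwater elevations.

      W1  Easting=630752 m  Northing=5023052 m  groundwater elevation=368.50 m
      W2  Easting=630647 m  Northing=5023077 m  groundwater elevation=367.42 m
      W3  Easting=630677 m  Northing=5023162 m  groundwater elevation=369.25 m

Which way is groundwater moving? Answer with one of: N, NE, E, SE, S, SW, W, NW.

With h = a·x + b·y + c and W1 as origin, the differences give:
  (-105)·a + 25·b = -1.08
  (-75)·a + 110·b = +0.75
Eliminate b (×110 and ×25, subtract): -9675·a = -137.550 → a = ∂h/∂x = +0.01422
Back-substitute: b = ∂h/∂y = +0.01651.
Flow = −∇h = (-0.01422 east, -0.01651 north), which points southwest.

SW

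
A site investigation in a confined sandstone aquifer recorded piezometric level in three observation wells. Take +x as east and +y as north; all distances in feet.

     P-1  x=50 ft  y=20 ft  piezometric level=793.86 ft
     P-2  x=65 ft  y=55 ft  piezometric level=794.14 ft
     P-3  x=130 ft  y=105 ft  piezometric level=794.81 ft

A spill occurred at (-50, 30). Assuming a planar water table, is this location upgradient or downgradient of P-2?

downgradient

Three-point gradient (reference P-1): Δ to P-2 = (15, 35, +0.28), Δ to P-3 = (80, 85, +0.95).
∂h/∂x = +0.006197, ∂h/∂y = +0.005344 (det = -1525).
Head at (-50, 30) = 793.86 + (+0.006197)·(-100) + (+0.005344)·(10) = 793.29 ft.
That is lower than the 794.14 ft at P-2, so the point is downgradient.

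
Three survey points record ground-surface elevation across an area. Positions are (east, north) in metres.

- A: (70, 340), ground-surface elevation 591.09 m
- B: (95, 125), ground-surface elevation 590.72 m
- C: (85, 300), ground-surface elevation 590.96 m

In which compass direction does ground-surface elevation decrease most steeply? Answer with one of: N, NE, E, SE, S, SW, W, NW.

Taking A as reference: B−A = (25, -215, -0.37); C−A = (15, -40, -0.13).
Determinant of the coordinate differences = 25·(-40) − 15·(-215) = 2225.
∂z/∂x = [(-0.37)·(-40) − (-0.13)·(-215)] / 2225 = -0.005910
∂z/∂y = [25·(-0.13) − 15·(-0.37)] / 2225 = +0.001034
Steepest decrease is along −∇f = (+0.005910 E, -0.001034 N) → east.

E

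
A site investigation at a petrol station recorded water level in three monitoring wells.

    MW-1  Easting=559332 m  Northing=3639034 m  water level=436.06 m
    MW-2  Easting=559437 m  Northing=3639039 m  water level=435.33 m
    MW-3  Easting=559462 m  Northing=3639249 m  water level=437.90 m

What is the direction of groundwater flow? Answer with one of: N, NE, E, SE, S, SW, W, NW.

Taking MW-1 as reference: MW-2−MW-1 = (105, 5, -0.73); MW-3−MW-1 = (130, 215, +1.84).
Solve a·Δx + b·Δy = Δh: det = 105·215 − 130·5 = 21925.
∂h/∂x = [(-0.73)·215 − (+1.84)·5] / 21925 = -0.007578
∂h/∂y = [105·(+1.84) − 130·(-0.73)] / 21925 = +0.01314
Flow = −∇h = (+0.007578 east, -0.01314 north), which points southeast.

SE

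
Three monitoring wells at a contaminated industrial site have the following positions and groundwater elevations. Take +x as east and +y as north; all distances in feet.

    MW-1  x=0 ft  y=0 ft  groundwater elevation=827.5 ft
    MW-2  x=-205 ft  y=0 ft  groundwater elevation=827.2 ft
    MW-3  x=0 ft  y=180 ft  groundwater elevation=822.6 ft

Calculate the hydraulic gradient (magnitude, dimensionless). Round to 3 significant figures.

0.0273

∂h/∂x = (827.2 − 827.5) / (-205 − 0) = +0.001463
∂h/∂y = (822.6 − 827.5) / (180 − 0) = -0.02722
|∇h| = √(0.001463² + -0.02722²) = 0.02726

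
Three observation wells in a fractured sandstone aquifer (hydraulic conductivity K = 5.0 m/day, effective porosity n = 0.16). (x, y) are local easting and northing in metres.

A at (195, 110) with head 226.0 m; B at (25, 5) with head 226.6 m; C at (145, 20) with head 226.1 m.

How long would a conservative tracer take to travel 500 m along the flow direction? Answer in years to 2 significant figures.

9.7 years

Differences from A: to B (Δx, Δy, Δh) = (-170, -105, +0.6); to C = (-50, -90, +0.1).
Determinant of the coordinate differences = (-170)·(-90) − (-50)·(-105) = 10050.
∂h/∂x = [(+0.6)·(-90) − (+0.1)·(-105)] / 10050 = -0.004328
∂h/∂y = [(-170)·(+0.1) − (-50)·(+0.6)] / 10050 = +0.001294
|∇h| = √(-0.004328² + 0.001294²) = 0.004517
Seepage velocity v = K·i/n = 5.0 × 0.004517 / 0.16 = 0.1412 m/day.
t = 500 / 0.1412 = 3541 days = 9.69 years.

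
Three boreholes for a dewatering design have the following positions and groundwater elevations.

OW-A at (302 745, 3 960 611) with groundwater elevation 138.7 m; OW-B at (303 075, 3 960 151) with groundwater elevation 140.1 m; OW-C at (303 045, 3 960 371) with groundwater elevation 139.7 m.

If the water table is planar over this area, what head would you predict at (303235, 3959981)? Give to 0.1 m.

Taking OW-A as reference: OW-B−OW-A = (330, -460, +1.4); OW-C−OW-A = (300, -240, +1.0).
Determinant of the coordinate differences = 330·(-240) − 300·(-460) = 58800.
∂h/∂x = [(+1.4)·(-240) − (+1.0)·(-460)] / 58800 = +0.002109
∂h/∂y = [330·(+1.0) − 300·(+1.4)] / 58800 = -0.001531
h(303235, 3959981) = 138.7 + (+0.002109)·(490) + (-0.001531)·(-630) = 138.7 +1.033 +0.964 = 140.698 m.

140.7 m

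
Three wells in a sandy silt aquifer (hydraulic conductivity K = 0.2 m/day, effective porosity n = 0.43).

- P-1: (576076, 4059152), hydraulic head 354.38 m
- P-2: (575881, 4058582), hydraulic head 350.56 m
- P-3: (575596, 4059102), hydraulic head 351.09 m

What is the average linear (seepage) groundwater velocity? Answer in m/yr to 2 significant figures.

Three-point gradient (reference P-1): Δ to P-2 = (-195, -570, -3.82), Δ to P-3 = (-480, -50, -3.29).
∂h/∂x = +0.006384, ∂h/∂y = +0.004518 (det = -263850).
|∇h| = √(0.006384² + 0.004518²) = 0.007821
Seepage velocity v = K·i/n = 0.2 × 0.007821 / 0.43 = 0.003638 m/day = 1.329 m/yr.

1.3 m/yr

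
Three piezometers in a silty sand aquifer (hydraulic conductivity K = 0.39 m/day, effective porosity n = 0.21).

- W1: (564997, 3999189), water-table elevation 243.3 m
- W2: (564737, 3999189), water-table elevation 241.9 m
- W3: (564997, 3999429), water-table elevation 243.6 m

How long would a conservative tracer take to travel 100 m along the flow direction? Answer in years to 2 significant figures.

∂h/∂x = (241.9 − 243.3) / (564737 − 564997) = +0.005385
∂h/∂y = (243.6 − 243.3) / (3999429 − 3999189) = +0.001250
|∇h| = √(0.005385² + 0.001250²) = 0.005528
Seepage velocity v = K·i/n = 0.39 × 0.005528 / 0.21 = 0.01027 m/day.
t = 100 / 0.01027 = 9737 days = 26.7 years.

27 years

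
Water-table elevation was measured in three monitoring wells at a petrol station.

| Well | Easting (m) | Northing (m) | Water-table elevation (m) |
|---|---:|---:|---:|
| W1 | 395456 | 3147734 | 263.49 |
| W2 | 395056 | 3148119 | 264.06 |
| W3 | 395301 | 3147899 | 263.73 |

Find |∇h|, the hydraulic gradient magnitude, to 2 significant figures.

Differences from W1: to W2 (Δx, Δy, Δh) = (-400, 385, +0.57); to W3 = (-155, 165, +0.24).
Determinant of the coordinate differences = (-400)·165 − (-155)·385 = -6325.
∂h/∂x = [(+0.57)·165 − (+0.24)·385] / -6325 = -0.0002609
∂h/∂y = [(-400)·(+0.24) − (-155)·(+0.57)] / -6325 = +0.001209
|∇h| = √(-0.0002609² + 0.001209²) = 0.001237

0.0012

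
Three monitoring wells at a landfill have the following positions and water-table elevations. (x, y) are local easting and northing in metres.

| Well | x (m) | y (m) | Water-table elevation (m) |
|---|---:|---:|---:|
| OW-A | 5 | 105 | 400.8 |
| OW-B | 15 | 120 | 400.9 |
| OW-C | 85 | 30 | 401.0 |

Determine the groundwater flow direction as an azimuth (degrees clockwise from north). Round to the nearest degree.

Taking OW-A as reference: OW-B−OW-A = (10, 15, +0.1); OW-C−OW-A = (80, -75, +0.2).
Solve a·Δx + b·Δy = Δh: det = 10·(-75) − 80·15 = -1950.
∂h/∂x = [(+0.1)·(-75) − (+0.2)·15] / -1950 = +0.005385
∂h/∂y = [10·(+0.2) − 80·(+0.1)] / -1950 = +0.003077
Flow direction (−∇h) has components (-0.005385 E, -0.003077 N).
Azimuth = atan2(E, N) = atan2(-0.005385, -0.003077) = 240.3° ≈ 240°.

240°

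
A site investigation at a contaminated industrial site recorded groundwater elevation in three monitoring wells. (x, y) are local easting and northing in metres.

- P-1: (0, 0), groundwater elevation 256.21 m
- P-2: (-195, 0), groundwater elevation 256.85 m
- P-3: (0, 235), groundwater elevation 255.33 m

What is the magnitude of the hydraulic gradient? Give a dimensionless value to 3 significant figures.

∂h/∂x = (256.85 − 256.21) / (-195 − 0) = -0.003282
∂h/∂y = (255.33 − 256.21) / (235 − 0) = -0.003745
|∇h| = √(-0.003282² + -0.003745²) = 0.00498

0.00498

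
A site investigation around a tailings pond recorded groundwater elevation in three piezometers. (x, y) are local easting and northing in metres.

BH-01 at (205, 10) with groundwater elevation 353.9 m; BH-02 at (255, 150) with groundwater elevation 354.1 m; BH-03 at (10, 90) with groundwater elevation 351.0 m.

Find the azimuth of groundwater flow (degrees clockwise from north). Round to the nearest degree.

284°

Taking BH-01 as reference: BH-02−BH-01 = (50, 140, +0.2); BH-03−BH-01 = (-195, 80, -2.9).
Solve a·Δx + b·Δy = Δh: det = 50·80 − (-195)·140 = 31300.
∂h/∂x = [(+0.2)·80 − (-2.9)·140] / 31300 = +0.01348
∂h/∂y = [50·(-2.9) − (-195)·(+0.2)] / 31300 = -0.003387
Flow direction (−∇h) has components (-0.01348 E, +0.003387 N).
Azimuth = atan2(E, N) = atan2(-0.01348, +0.003387) = 284.1° ≈ 284°.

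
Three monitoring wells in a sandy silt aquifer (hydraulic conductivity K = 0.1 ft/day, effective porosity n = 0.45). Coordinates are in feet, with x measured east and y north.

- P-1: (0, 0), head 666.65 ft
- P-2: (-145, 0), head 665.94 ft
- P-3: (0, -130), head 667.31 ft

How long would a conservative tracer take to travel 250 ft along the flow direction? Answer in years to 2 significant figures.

∂h/∂x = (665.94 − 666.65) / (-145 − 0) = +0.004897
∂h/∂y = (667.31 − 666.65) / (-130 − 0) = -0.005077
|∇h| = √(0.004897² + -0.005077²) = 0.007054
Seepage velocity v = K·i/n = 0.1 × 0.007054 / 0.45 = 0.001568 ft/day.
t = 250 / 0.001568 = 1.594e+05 days = 436 years.

440 years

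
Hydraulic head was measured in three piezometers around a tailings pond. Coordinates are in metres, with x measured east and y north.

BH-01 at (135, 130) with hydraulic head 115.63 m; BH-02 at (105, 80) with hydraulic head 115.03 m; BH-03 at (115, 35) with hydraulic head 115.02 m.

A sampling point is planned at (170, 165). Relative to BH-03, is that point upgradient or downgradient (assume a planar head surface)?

upgradient

Taking BH-01 as reference: BH-02−BH-01 = (-30, -50, -0.60); BH-03−BH-01 = (-20, -95, -0.61).
Solve a·Δx + b·Δy = Δh: det = (-30)·(-95) − (-20)·(-50) = 1850.
∂h/∂x = [(-0.60)·(-95) − (-0.61)·(-50)] / 1850 = +0.01432
∂h/∂y = [(-30)·(-0.61) − (-20)·(-0.60)] / 1850 = +0.003405
Head at (170, 165) = 115.63 + (+0.01432)·(35) + (+0.003405)·(35) = 116.25 m.
That is higher than the 115.02 m at BH-03, so the point is upgradient.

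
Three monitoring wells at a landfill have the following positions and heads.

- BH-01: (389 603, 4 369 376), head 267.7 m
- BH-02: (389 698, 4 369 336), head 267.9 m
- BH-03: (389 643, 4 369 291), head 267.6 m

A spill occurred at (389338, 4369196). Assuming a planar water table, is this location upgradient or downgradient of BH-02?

downgradient

Differences from BH-01: to BH-02 (Δx, Δy, Δh) = (95, -40, +0.2); to BH-03 = (40, -85, -0.1).
Determinant of the coordinate differences = 95·(-85) − 40·(-40) = -6475.
∂h/∂x = [(+0.2)·(-85) − (-0.1)·(-40)] / -6475 = +0.003243
∂h/∂y = [95·(-0.1) − 40·(+0.2)] / -6475 = +0.002703
Head at (389338, 4369196) = 267.7 + (+0.003243)·(-265) + (+0.002703)·(-180) = 266.35 m.
That is lower than the 267.9 m at BH-02, so the point is downgradient.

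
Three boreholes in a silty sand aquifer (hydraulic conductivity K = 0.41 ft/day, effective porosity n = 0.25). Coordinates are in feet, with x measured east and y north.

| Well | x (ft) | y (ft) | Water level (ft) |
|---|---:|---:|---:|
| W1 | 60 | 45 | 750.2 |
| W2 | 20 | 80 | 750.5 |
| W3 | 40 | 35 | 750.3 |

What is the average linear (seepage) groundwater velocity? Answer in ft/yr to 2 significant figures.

3.7 ft/yr

Differences from W1: to W2 (Δx, Δy, Δh) = (-40, 35, +0.3); to W3 = (-20, -10, +0.1).
Determinant of the coordinate differences = (-40)·(-10) − (-20)·35 = 1100.
∂h/∂x = [(+0.3)·(-10) − (+0.1)·35] / 1100 = -0.005909
∂h/∂y = [(-40)·(+0.1) − (-20)·(+0.3)] / 1100 = +0.001818
|∇h| = √(-0.005909² + 0.001818²) = 0.006182
Seepage velocity v = K·i/n = 0.41 × 0.006182 / 0.25 = 0.01014 ft/day = 3.704 ft/yr.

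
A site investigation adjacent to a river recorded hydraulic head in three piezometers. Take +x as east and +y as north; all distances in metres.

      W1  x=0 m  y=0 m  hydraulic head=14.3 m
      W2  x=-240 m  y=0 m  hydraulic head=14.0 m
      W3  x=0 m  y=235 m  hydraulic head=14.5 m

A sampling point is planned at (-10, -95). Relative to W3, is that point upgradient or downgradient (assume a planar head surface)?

∂h/∂x = (14.0 − 14.3) / (-240 − 0) = +0.001250
∂h/∂y = (14.5 − 14.3) / (235 − 0) = +0.0008511
Head at (-10, -95) = 14.3 + (+0.001250)·(-10) + (+0.0008511)·(-95) = 14.21 m.
That is lower than the 14.5 m at W3, so the point is downgradient.

downgradient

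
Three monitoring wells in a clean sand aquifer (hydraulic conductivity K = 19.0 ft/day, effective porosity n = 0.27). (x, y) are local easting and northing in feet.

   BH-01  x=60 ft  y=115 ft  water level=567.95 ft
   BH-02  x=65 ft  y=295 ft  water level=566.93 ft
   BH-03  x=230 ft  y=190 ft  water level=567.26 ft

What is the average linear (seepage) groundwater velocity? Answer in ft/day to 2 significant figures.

Three-point gradient (reference BH-01): Δ to BH-02 = (5, 180, -1.02), Δ to BH-03 = (170, 75, -0.69).
∂h/∂x = -0.001578, ∂h/∂y = -0.005623 (det = -30225).
|∇h| = √(-0.001578² + -0.005623²) = 0.00584
Seepage velocity v = K·i/n = 19.0 × 0.00584 / 0.27 = 0.411 ft/day.

0.41 ft/day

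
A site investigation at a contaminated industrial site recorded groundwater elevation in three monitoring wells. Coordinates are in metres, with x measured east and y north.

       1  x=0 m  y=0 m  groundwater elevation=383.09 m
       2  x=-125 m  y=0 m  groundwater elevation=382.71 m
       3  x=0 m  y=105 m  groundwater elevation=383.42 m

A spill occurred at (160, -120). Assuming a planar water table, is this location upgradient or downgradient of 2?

upgradient

∂h/∂x = (382.71 − 383.09) / (-125 − 0) = +0.003040
∂h/∂y = (383.42 − 383.09) / (105 − 0) = +0.003143
Head at (160, -120) = 383.09 + (+0.003040)·(160) + (+0.003143)·(-120) = 383.20 m.
That is higher than the 382.71 m at 2, so the point is upgradient.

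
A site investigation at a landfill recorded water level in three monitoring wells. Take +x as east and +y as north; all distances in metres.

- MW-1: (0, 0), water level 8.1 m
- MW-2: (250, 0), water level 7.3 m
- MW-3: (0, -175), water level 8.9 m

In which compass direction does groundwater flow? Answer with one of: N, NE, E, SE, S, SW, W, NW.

NE

∂h/∂x = (7.3 − 8.1) / (250 − 0) = -0.003200
∂h/∂y = (8.9 − 8.1) / (-175 − 0) = -0.004571
Flow = −∇h = (+0.003200 east, +0.004571 north), which points northeast.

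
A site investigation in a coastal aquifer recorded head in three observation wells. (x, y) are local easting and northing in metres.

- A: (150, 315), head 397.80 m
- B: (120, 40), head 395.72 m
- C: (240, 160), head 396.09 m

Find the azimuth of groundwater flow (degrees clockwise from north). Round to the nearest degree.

Three-point gradient (reference A): Δ to B = (-30, -275, -2.08), Δ to C = (90, -155, -1.71).
∂h/∂x = -0.005029, ∂h/∂y = +0.008112 (det = 29400).
Flow direction (−∇h) has components (+0.005029 E, -0.008112 N).
Azimuth = atan2(E, N) = atan2(+0.005029, -0.008112) = 148.2° ≈ 148°.

148°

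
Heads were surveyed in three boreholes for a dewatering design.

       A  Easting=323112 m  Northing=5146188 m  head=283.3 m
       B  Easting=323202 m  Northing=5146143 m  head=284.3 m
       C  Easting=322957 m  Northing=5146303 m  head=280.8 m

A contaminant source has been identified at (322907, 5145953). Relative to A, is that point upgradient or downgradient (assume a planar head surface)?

upgradient

Taking A as reference: B−A = (90, -45, +1.0); C−A = (-155, 115, -2.5).
Determinant of the coordinate differences = 90·115 − (-155)·(-45) = 3375.
∂h/∂x = [(+1.0)·115 − (-2.5)·(-45)] / 3375 = +0.0007407
∂h/∂y = [90·(-2.5) − (-155)·(+1.0)] / 3375 = -0.02074
Head at (322907, 5145953) = 283.3 + (+0.0007407)·(-205) + (-0.02074)·(-235) = 288.02 m.
That is higher than the 283.3 m at A, so the point is upgradient.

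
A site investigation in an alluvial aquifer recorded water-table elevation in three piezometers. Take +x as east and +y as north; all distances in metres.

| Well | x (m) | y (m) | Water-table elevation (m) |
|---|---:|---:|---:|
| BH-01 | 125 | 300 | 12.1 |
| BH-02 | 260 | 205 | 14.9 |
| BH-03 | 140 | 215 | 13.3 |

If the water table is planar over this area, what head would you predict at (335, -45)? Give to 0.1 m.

Taking BH-01 as reference: BH-02−BH-01 = (135, -95, +2.8); BH-03−BH-01 = (15, -85, +1.2).
Determinant of the coordinate differences = 135·(-85) − 15·(-95) = -10050.
∂h/∂x = [(+2.8)·(-85) − (+1.2)·(-95)] / -10050 = +0.01234
∂h/∂y = [135·(+1.2) − 15·(+2.8)] / -10050 = -0.01194
h(335, -45) = 12.1 + (+0.01234)·(210) + (-0.01194)·(-345) = 12.1 +2.591 +4.119 = 18.810 m.

18.8 m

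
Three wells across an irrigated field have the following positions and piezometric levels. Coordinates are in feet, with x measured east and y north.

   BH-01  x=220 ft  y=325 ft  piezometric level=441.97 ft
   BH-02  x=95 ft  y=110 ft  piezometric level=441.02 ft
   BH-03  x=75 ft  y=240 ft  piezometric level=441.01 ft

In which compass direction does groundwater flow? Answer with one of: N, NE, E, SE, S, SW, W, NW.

W

Differences from BH-01: to BH-02 (Δx, Δy, Δh) = (-125, -215, -0.95); to BH-03 = (-145, -85, -0.96).
Solve a·Δx + b·Δy = Δh: det = (-125)·(-85) − (-145)·(-215) = -20550.
∂h/∂x = [(-0.95)·(-85) − (-0.96)·(-215)] / -20550 = +0.006114
∂h/∂y = [(-125)·(-0.96) − (-145)·(-0.95)] / -20550 = +0.0008637
Flow = −∇h = (-0.006114 east, -0.0008637 north), which points west.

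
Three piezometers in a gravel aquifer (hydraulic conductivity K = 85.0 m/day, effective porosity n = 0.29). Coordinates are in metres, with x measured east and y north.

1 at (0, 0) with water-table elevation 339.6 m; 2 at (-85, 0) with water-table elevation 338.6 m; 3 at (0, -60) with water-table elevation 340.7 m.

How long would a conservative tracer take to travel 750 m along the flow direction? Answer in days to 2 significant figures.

∂h/∂x = (338.6 − 339.6) / (-85 − 0) = +0.01176
∂h/∂y = (340.7 − 339.6) / (-60 − 0) = -0.01833
|∇h| = √(0.01176² + -0.01833²) = 0.02178
Seepage velocity v = K·i/n = 85.0 × 0.02178 / 0.29 = 6.384 m/day.
t = 750 / 6.384 = 117.5 days.

120 days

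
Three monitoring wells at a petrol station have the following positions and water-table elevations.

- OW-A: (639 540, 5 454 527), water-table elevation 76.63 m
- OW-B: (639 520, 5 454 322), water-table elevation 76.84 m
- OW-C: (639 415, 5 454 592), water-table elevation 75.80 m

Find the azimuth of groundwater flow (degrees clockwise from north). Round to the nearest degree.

285°

Three-point gradient (reference OW-A): Δ to OW-B = (-20, -205, +0.21), Δ to OW-C = (-125, 65, -0.83).
∂h/∂x = +0.005812, ∂h/∂y = -0.001591 (det = -26925).
Flow direction (−∇h) has components (-0.005812 E, +0.001591 N).
Azimuth = atan2(E, N) = atan2(-0.005812, +0.001591) = 285.3° ≈ 285°.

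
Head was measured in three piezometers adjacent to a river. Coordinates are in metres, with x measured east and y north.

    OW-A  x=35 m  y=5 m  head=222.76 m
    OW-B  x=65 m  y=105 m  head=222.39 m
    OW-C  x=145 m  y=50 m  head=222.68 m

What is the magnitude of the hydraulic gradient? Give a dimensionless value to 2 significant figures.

With h = a·x + b·y + c and OW-A as origin, the differences give:
  30·a + 100·b = -0.37
  110·a + 45·b = -0.08
Eliminate b (×45 and ×100, subtract): -9650·a = -8.650 → a = ∂h/∂x = +0.0008964
Back-substitute: b = ∂h/∂y = -0.003969.
|∇h| = √(0.0008964² + -0.003969²) = 0.004069

0.0041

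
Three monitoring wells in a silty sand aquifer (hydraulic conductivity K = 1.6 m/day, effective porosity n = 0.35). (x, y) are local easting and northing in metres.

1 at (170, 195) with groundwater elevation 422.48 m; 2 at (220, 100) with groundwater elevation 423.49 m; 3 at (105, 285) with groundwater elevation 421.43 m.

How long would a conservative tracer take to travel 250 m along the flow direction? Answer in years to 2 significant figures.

16 years

Differences from 1: to 2 (Δx, Δy, Δh) = (50, -95, +1.01); to 3 = (-65, 90, -1.05).
Solve a·Δx + b·Δy = Δh: det = 50·90 − (-65)·(-95) = -1675.
∂h/∂x = [(+1.01)·90 − (-1.05)·(-95)] / -1675 = +0.005284
∂h/∂y = [50·(-1.05) − (-65)·(+1.01)] / -1675 = -0.007851
|∇h| = √(0.005284² + -0.007851²) = 0.009464
Seepage velocity v = K·i/n = 1.6 × 0.009464 / 0.35 = 0.04326 m/day.
t = 250 / 0.04326 = 5779 days = 15.8 years.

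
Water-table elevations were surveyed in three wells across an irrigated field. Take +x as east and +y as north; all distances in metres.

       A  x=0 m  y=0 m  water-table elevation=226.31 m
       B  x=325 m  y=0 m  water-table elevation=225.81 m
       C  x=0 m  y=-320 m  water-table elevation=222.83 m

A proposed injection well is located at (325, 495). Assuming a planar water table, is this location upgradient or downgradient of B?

upgradient

∂h/∂x = (225.81 − 226.31) / (325 − 0) = -0.001538
∂h/∂y = (222.83 − 226.31) / (-320 − 0) = +0.01087
Head at (325, 495) = 226.31 + (-0.001538)·(325) + (+0.01087)·(495) = 231.19 m.
That is higher than the 225.81 m at B, so the point is upgradient.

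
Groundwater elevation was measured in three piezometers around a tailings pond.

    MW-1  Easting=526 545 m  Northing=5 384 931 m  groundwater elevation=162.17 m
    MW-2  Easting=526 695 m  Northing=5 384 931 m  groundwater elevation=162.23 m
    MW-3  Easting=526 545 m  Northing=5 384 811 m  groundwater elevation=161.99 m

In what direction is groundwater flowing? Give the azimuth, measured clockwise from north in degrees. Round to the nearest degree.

∂h/∂x = (162.23 − 162.17) / (526695 − 526545) = +0.0004000
∂h/∂y = (161.99 − 162.17) / (5384811 − 5384931) = +0.001500
Flow direction (−∇h) has components (-0.0004000 E, -0.001500 N).
Azimuth = atan2(E, N) = atan2(-0.0004000, -0.001500) = 194.9° ≈ 195°.

195°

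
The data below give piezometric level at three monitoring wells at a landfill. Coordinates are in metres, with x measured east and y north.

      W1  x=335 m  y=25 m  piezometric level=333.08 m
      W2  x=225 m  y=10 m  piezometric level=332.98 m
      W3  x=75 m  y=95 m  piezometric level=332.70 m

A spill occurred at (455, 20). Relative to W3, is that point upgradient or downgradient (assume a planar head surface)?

With h = a·x + b·y + c and W1 as origin, the differences give:
  (-110)·a + (-15)·b = -0.10
  (-260)·a + 70·b = -0.38
Eliminate b (×70 and ×(-15), subtract): -11600·a = -12.700 → a = ∂h/∂x = +0.001095
Back-substitute: b = ∂h/∂y = -0.001362.
Head at (455, 20) = 333.08 + (+0.001095)·(120) + (-0.001362)·(-5) = 333.22 m.
That is higher than the 332.70 m at W3, so the point is upgradient.

upgradient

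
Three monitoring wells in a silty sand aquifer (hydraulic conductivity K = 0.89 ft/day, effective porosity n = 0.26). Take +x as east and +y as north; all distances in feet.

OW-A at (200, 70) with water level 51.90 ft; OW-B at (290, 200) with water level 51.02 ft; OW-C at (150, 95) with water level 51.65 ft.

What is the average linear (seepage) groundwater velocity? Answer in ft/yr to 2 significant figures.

Taking OW-A as reference: OW-B−OW-A = (90, 130, -0.88); OW-C−OW-A = (-50, 25, -0.25).
Determinant of the coordinate differences = 90·25 − (-50)·130 = 8750.
∂h/∂x = [(-0.88)·25 − (-0.25)·130] / 8750 = +0.001200
∂h/∂y = [90·(-0.25) − (-50)·(-0.88)] / 8750 = -0.007600
|∇h| = √(0.001200² + -0.007600²) = 0.007694
Seepage velocity v = K·i/n = 0.89 × 0.007694 / 0.26 = 0.02634 ft/day = 9.621 ft/yr.

9.6 ft/yr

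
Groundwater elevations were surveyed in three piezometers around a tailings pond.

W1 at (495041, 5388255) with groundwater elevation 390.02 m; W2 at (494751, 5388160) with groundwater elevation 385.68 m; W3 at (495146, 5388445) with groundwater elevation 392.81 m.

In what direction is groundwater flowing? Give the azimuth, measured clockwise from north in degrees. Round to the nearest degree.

Differences from W1: to W2 (Δx, Δy, Δh) = (-290, -95, -4.34); to W3 = (105, 190, +2.79).
Determinant of the coordinate differences = (-290)·190 − 105·(-95) = -45125.
∂h/∂x = [(-4.34)·190 − (+2.79)·(-95)] / -45125 = +0.01240
∂h/∂y = [(-290)·(+2.79) − 105·(-4.34)] / -45125 = +0.007832
Flow direction (−∇h) has components (-0.01240 E, -0.007832 N).
Azimuth = atan2(E, N) = atan2(-0.01240, -0.007832) = 237.7° ≈ 238°.

238°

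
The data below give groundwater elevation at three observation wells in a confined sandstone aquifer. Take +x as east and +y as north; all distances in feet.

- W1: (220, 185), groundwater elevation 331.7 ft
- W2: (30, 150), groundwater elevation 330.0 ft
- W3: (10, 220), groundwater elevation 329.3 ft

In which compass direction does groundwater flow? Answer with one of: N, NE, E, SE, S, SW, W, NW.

Differences from W1: to W2 (Δx, Δy, Δh) = (-190, -35, -1.7); to W3 = (-210, 35, -2.4).
Solve a·Δx + b·Δy = Δh: det = (-190)·35 − (-210)·(-35) = -14000.
∂h/∂x = [(-1.7)·35 − (-2.4)·(-35)] / -14000 = +0.01025
∂h/∂y = [(-190)·(-2.4) − (-210)·(-1.7)] / -14000 = -0.007071
Flow = −∇h = (-0.01025 east, +0.007071 north), which points northwest.

NW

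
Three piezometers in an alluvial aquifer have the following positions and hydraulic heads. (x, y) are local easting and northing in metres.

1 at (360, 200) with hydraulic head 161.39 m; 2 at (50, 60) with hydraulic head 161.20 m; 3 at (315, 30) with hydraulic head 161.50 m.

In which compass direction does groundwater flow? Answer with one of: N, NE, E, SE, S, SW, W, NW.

With h = a·x + b·y + c and 1 as origin, the differences give:
  (-310)·a + (-140)·b = -0.19
  (-45)·a + (-170)·b = +0.11
Eliminate b (×(-170) and ×(-140), subtract): 46400·a = 47.700 → a = ∂h/∂x = +0.001028
Back-substitute: b = ∂h/∂y = -0.0009192.
Flow = −∇h = (-0.001028 east, +0.0009192 north), which points northwest.

NW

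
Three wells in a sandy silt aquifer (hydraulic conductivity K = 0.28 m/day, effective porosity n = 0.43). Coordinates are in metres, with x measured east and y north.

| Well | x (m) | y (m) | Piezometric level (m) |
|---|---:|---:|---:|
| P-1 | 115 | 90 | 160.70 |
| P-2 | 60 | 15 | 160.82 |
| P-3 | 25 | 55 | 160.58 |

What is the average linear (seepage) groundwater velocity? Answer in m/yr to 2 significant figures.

With h = a·x + b·y + c and P-1 as origin, the differences give:
  (-55)·a + (-75)·b = +0.12
  (-90)·a + (-35)·b = -0.12
Eliminate b (×(-35) and ×(-75), subtract): -4825·a = -13.200 → a = ∂h/∂x = +0.002736
Back-substitute: b = ∂h/∂y = -0.003606.
|∇h| = √(0.002736² + -0.003606²) = 0.004526
Seepage velocity v = K·i/n = 0.28 × 0.004526 / 0.43 = 0.002947 m/day = 1.076 m/yr.

1.1 m/yr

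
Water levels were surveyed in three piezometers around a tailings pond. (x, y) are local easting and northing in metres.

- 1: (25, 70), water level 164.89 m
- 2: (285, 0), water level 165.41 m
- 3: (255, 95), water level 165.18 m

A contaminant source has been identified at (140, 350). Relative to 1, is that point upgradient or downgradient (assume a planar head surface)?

With h = a·x + b·y + c and 1 as origin, the differences give:
  260·a + (-70)·b = +0.52
  230·a + 25·b = +0.29
Eliminate b (×25 and ×(-70), subtract): 22600·a = 33.300 → a = ∂h/∂x = +0.001473
Back-substitute: b = ∂h/∂y = -0.001956.
Head at (140, 350) = 164.89 + (+0.001473)·(115) + (-0.001956)·(280) = 164.51 m.
That is lower than the 164.89 m at 1, so the point is downgradient.

downgradient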